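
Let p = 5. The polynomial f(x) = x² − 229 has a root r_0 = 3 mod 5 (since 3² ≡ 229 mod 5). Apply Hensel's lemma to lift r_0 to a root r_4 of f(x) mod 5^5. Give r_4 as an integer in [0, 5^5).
r_4 = 98 (mod 3125)

Hensel's recurrence: r_{i+1} = r_i − f(r_i)·(f′(r_i))^{-1} mod 5^{i+2}, with f′(x) = 2x. Iterate:
  r_0 = 3 (mod 5)
  r_1 = 23 (mod 25)
  r_2 = 98 (mod 125)
  r_3 = 98 (mod 625)
  r_4 = 98 (mod 3125)
Final: r_4 = 98, and one checks f(r_4) ≡ 0 mod 5^5.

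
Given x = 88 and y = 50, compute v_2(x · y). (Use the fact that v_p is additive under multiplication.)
v_2(4400) = 4

v_p(x) = 3 (factor: 88 = 2^3 · 11); v_p(y) = 1 (factor: 50 = 2^1 · 25). Additivity: v_p(xy) = v_p(x) + v_p(y) = 3 + 1 = 4. (Direct check: xy = 4400 = 2^4 · (275).)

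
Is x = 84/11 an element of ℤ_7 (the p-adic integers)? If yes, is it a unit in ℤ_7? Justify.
x ∈ ℤ_7 but not a unit; v_7(x) = 1 > 0

ℤ_7 = {x ∈ ℚ_7 : v_7(x) ≥ 0} and ℤ_7^× = {x ∈ ℤ_7 : v_7(x) = 0}. Here v_7(84/11) = v_7(num) − v_7(den) = 1; compare against these criteria.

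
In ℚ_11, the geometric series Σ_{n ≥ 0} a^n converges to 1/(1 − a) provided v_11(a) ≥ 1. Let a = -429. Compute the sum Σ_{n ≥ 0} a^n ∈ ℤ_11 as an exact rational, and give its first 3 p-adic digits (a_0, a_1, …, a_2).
Σ a^n = 1/(1 − a) = 1/430;  first 3 digits = (1, 5, 10)

v_11(a) = 1 ≥ 1, so the series converges in ℤ_11 to 1/(1 − a) = 1/(1 − (-429)) = 1/430. Expand this rational in ℤ_11: compute digits iteratively via d_i = x_i mod 11, x_{i+1} = (x_i − d_i)/11. The first 3 digits are (1, 5, 10).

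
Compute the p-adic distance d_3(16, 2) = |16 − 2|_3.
d_3(16, 2) = 1

Step 1 — x − y = 16 − 2 = 14. Step 2 — v_3(14) = 0 (factor: 14 = (3^0 · 14); the sign does not affect v_p). Step 3 — |x − y|_3 = 3^{0} = 1.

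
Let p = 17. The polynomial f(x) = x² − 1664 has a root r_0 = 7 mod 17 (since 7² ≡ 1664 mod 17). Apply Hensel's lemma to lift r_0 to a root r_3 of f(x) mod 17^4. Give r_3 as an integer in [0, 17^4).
r_3 = 34245 (mod 83521)

Hensel's recurrence: r_{i+1} = r_i − f(r_i)·(f′(r_i))^{-1} mod 17^{i+2}, with f′(x) = 2x. Iterate:
  r_0 = 7 (mod 17)
  r_1 = 143 (mod 289)
  r_2 = 4767 (mod 4913)
  r_3 = 34245 (mod 83521)
Final: r_3 = 34245, and one checks f(r_3) ≡ 0 mod 17^4.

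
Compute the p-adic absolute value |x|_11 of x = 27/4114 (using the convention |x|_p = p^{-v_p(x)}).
|27/4114|_11 = 121

Step 1 — compute v_11(x) by factoring powers of 11 out of the numerator and denominator: v_11(27/4114) = -2. Step 2 — apply |x|_p = p^{-v_p(x)} = 11^{2} = 121.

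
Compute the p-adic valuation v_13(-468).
v_13(-468) = 1

v_13(n) is the largest exponent k such that 13^k divides n. Factor out: -468 = -13^1 · 36. (Sign doesn't affect v_p.) So v_13(-468) = 1.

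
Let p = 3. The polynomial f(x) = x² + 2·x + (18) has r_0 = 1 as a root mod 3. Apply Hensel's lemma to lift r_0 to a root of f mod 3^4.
r_3 = 7 (mod 81)

Hensel: r_{i+1} = r_i − f(r_i)·(f′(r_i))^{-1} mod 3^{i+2}, f′(x) = 2x + 2. Iterate:
  r_0 = 1 (mod 3)
  r_1 = 7 (mod 9)
  r_2 = 7 (mod 27)
  r_3 = 7 (mod 81)
Final: r = 7 satisfies f(r) ≡ 0 mod 3^4.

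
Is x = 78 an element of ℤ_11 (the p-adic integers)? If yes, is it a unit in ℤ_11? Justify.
x ∈ ℤ_11^× (unit); v_11(x) = 0

ℤ_11 = {x ∈ ℚ_11 : v_11(x) ≥ 0} and ℤ_11^× = {x ∈ ℤ_11 : v_11(x) = 0}. Here v_11(78) = v_11(num) − v_11(den) = 0; compare against these criteria.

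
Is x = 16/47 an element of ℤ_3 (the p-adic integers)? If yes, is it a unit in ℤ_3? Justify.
x ∈ ℤ_3^× (unit); v_3(x) = 0

ℤ_3 = {x ∈ ℚ_3 : v_3(x) ≥ 0} and ℤ_3^× = {x ∈ ℤ_3 : v_3(x) = 0}. Here v_3(16/47) = v_3(num) − v_3(den) = 0; compare against these criteria.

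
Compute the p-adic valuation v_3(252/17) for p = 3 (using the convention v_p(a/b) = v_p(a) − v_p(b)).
v_3(252/17) = 2

Factor powers of 3 from the numerator and denominator of the reduced fraction: 252 = 3^2 · 28 and 17 = 3^0 · 17. Apply v_p(a/b) = v_p(a) − v_p(b): v_3(252/17) = 2 − 0 = 2.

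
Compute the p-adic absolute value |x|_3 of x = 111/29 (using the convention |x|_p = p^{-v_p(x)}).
|111/29|_3 = 1/3

Step 1 — compute v_3(x) by factoring powers of 3 out of the numerator and denominator: v_3(111/29) = 1. Step 2 — apply |x|_p = p^{-v_p(x)} = 3^{-1} = 1/3.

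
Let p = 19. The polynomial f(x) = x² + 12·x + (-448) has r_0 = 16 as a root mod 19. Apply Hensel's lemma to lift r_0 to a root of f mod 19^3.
r_2 = 16 (mod 6859)

Hensel: r_{i+1} = r_i − f(r_i)·(f′(r_i))^{-1} mod 19^{i+2}, f′(x) = 2x + 12. Iterate:
  r_0 = 16 (mod 19)
  r_1 = 16 (mod 361)
  r_2 = 16 (mod 6859)
Final: r = 16 satisfies f(r) ≡ 0 mod 19^3.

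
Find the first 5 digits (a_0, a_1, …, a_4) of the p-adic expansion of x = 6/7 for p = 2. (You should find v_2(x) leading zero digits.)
(a_0, …, a_4) = (0, 1, 0, 1, 0)

v_2(6/7) = 1, so a_0 = ... = a_0 = 0. Factor out: x = 2^1 · u with u = 3/7 a unit in ℤ_2. Expand u iteratively via a_{v+i} = u_i mod 2, u_{i+1} = (u_i − a_{v+i})/2:
  u_0 = 3/7;  a_1 = 1;  u_1 = (u_0 − 1)/2 = -2/7
  u_1 = -2/7;  a_2 = 0;  u_2 = (u_1 − 0)/2 = -1/7
  u_2 = -1/7;  a_3 = 1;  u_3 = (u_2 − 1)/2 = -4/7
  u_3 = -4/7;  a_4 = 0;  u_4 = (u_3 − 0)/2 = -2/7
Digits: (0, 1, 0, 1, 0).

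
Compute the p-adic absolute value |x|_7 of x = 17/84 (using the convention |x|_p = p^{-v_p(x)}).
|17/84|_7 = 7

Step 1 — compute v_7(x) by factoring powers of 7 out of the numerator and denominator: v_7(17/84) = -1. Step 2 — apply |x|_p = p^{-v_p(x)} = 7^{1} = 7.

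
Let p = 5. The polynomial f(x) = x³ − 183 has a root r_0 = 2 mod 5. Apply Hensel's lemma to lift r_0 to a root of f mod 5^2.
r_1 = 2 (mod 25)

Hensel: r_{i+1} = r_i − f(r_i)/f′(r_i) mod 5^{i+2}, where f′(x) = 3x². Iterate:
  r_0 = 2 (mod 5)
  r_1 = 2 (mod 25)
Final: r = 2 with f(r) ≡ 0 mod 5^2.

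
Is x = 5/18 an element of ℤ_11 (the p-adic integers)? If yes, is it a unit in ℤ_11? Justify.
x ∈ ℤ_11^× (unit); v_11(x) = 0

ℤ_11 = {x ∈ ℚ_11 : v_11(x) ≥ 0} and ℤ_11^× = {x ∈ ℤ_11 : v_11(x) = 0}. Here v_11(5/18) = v_11(num) − v_11(den) = 0; compare against these criteria.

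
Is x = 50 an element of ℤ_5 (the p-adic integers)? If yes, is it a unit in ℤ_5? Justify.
x ∈ ℤ_5 but not a unit; v_5(x) = 2 > 0

ℤ_5 = {x ∈ ℚ_5 : v_5(x) ≥ 0} and ℤ_5^× = {x ∈ ℤ_5 : v_5(x) = 0}. Here v_5(50) = v_5(num) − v_5(den) = 2; compare against these criteria.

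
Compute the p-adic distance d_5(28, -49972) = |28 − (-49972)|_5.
d_5(28, -49972) = 1/3125

Step 1 — x − y = 28 − (-49972) = 50000. Step 2 — v_5(50000) = 5 (factor: 50000 = (5^5 · 16); the sign does not affect v_p). Step 3 — |x − y|_5 = 5^{-5} = 1/3125.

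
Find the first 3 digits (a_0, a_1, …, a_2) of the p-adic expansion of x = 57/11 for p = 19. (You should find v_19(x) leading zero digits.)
(a_0, …, a_2) = (0, 2, 12)

v_19(57/11) = 1, so a_0 = ... = a_0 = 0. Factor out: x = 19^1 · u with u = 3/11 a unit in ℤ_19. Expand u iteratively via a_{v+i} = u_i mod 19, u_{i+1} = (u_i − a_{v+i})/19:
  u_0 = 3/11;  a_1 = 2;  u_1 = (u_0 − 2)/19 = -1/11
  u_1 = -1/11;  a_2 = 12;  u_2 = (u_1 − 12)/19 = -7/11
Digits: (0, 2, 12).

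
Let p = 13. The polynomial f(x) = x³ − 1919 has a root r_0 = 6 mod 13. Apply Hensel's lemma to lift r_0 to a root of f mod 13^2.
r_1 = 136 (mod 169)

Hensel: r_{i+1} = r_i − f(r_i)/f′(r_i) mod 13^{i+2}, where f′(x) = 3x². Iterate:
  r_0 = 6 (mod 13)
  r_1 = 136 (mod 169)
Final: r = 136 with f(r) ≡ 0 mod 13^2.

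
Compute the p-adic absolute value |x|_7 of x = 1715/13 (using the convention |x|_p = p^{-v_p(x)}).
|1715/13|_7 = 1/343

Step 1 — compute v_7(x) by factoring powers of 7 out of the numerator and denominator: v_7(1715/13) = 3. Step 2 — apply |x|_p = p^{-v_p(x)} = 7^{-3} = 1/343.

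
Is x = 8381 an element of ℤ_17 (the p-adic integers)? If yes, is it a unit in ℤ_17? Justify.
x ∈ ℤ_17 but not a unit; v_17(x) = 2 > 0

ℤ_17 = {x ∈ ℚ_17 : v_17(x) ≥ 0} and ℤ_17^× = {x ∈ ℤ_17 : v_17(x) = 0}. Here v_17(8381) = v_17(num) − v_17(den) = 2; compare against these criteria.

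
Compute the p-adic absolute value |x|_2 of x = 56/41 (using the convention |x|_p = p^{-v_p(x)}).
|56/41|_2 = 1/8

Step 1 — compute v_2(x) by factoring powers of 2 out of the numerator and denominator: v_2(56/41) = 3. Step 2 — apply |x|_p = p^{-v_p(x)} = 2^{-3} = 1/8.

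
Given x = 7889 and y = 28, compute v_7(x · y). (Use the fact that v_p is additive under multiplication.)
v_7(220892) = 4

v_p(x) = 3 (factor: 7889 = 7^3 · 23); v_p(y) = 1 (factor: 28 = 7^1 · 4). Additivity: v_p(xy) = v_p(x) + v_p(y) = 3 + 1 = 4. (Direct check: xy = 220892 = 7^4 · (92).)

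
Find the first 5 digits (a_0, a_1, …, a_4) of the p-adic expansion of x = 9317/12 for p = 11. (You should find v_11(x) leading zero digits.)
(a_0, …, a_4) = (0, 0, 0, 7, 4)

v_11(9317/12) = 3, so a_0 = ... = a_2 = 0. Factor out: x = 11^3 · u with u = 7/12 a unit in ℤ_11. Expand u iteratively via a_{v+i} = u_i mod 11, u_{i+1} = (u_i − a_{v+i})/11:
  u_0 = 7/12;  a_3 = 7;  u_1 = (u_0 − 7)/11 = -7/12
  u_1 = -7/12;  a_4 = 4;  u_2 = (u_1 − 4)/11 = -5/12
Digits: (0, 0, 0, 7, 4).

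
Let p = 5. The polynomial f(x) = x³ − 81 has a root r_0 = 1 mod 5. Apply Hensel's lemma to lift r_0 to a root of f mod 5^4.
r_3 = 11 (mod 625)

Hensel: r_{i+1} = r_i − f(r_i)/f′(r_i) mod 5^{i+2}, where f′(x) = 3x². Iterate:
  r_0 = 1 (mod 5)
  r_1 = 11 (mod 25)
  r_2 = 11 (mod 125)
  r_3 = 11 (mod 625)
Final: r = 11 with f(r) ≡ 0 mod 5^4.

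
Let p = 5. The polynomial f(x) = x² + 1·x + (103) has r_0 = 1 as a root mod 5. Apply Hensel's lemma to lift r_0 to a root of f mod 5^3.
r_2 = 16 (mod 125)

Hensel: r_{i+1} = r_i − f(r_i)·(f′(r_i))^{-1} mod 5^{i+2}, f′(x) = 2x + 1. Iterate:
  r_0 = 1 (mod 5)
  r_1 = 16 (mod 25)
  r_2 = 16 (mod 125)
Final: r = 16 satisfies f(r) ≡ 0 mod 5^3.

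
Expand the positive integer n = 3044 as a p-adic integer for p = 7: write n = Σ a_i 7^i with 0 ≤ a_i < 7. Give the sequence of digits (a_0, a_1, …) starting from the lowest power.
(a_0, a_1, …) = (6, 0, 6, 1, 1)

Repeated division by 7 gives the digits low-to-high: 3044 = 6 + 6·7^2 + 1·7^3 + 1·7^4. Digit sequence: (6, 0, 6, 1, 1).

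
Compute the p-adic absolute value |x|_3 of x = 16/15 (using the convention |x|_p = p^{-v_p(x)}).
|16/15|_3 = 3

Step 1 — compute v_3(x) by factoring powers of 3 out of the numerator and denominator: v_3(16/15) = -1. Step 2 — apply |x|_p = p^{-v_p(x)} = 3^{1} = 3.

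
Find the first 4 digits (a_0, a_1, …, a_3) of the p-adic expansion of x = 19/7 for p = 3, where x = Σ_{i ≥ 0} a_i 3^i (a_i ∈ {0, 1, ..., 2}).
(a_0, …, a_3) = (1, 1, 2, 1)

v_3(19/7) = 0 (numerator and denominator both coprime to 3), so x ∈ ℤ_3^×. Compute digits iteratively via a_i = x_i mod 3, x_{i+1} = (x_i − a_i)/3, with x_0 = x:
  x_0 = 19/7;  a_0 = 1;  x_1 = (x_0 − 1)/3 = 4/7
  x_1 = 4/7;  a_1 = 1;  x_2 = (x_1 − 1)/3 = -1/7
  x_2 = -1/7;  a_2 = 2;  x_3 = (x_2 − 2)/3 = -5/7
  x_3 = -5/7;  a_3 = 1;  x_4 = (x_3 − 1)/3 = -4/7
Digits: (1, 1, 2, 1).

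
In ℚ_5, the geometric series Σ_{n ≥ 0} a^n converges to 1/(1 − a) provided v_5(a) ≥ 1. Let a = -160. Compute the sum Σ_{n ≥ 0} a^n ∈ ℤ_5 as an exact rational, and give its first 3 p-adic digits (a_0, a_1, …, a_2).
Σ a^n = 1/(1 − a) = 1/161;  first 3 digits = (1, 3, 2)

v_5(a) = 1 ≥ 1, so the series converges in ℤ_5 to 1/(1 − a) = 1/(1 − (-160)) = 1/161. Expand this rational in ℤ_5: compute digits iteratively via d_i = x_i mod 5, x_{i+1} = (x_i − d_i)/5. The first 3 digits are (1, 3, 2).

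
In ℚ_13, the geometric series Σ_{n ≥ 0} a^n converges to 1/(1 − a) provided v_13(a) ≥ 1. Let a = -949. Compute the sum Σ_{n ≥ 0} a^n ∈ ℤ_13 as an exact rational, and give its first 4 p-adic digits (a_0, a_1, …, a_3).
Σ a^n = 1/(1 − a) = 1/950;  first 4 digits = (1, 5, 6, 1)

v_13(a) = 1 ≥ 1, so the series converges in ℤ_13 to 1/(1 − a) = 1/(1 − (-949)) = 1/950. Expand this rational in ℤ_13: compute digits iteratively via d_i = x_i mod 13, x_{i+1} = (x_i − d_i)/13. The first 4 digits are (1, 5, 6, 1).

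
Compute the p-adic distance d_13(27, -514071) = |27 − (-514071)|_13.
d_13(27, -514071) = 1/28561

Step 1 — x − y = 27 − (-514071) = 514098. Step 2 — v_13(514098) = 4 (factor: 514098 = (13^4 · 18); the sign does not affect v_p). Step 3 — |x − y|_13 = 13^{-4} = 1/28561.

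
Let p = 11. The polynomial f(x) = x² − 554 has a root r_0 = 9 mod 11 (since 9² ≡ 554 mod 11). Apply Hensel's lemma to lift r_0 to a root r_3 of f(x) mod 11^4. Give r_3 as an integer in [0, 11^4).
r_3 = 14320 (mod 14641)

Hensel's recurrence: r_{i+1} = r_i − f(r_i)·(f′(r_i))^{-1} mod 11^{i+2}, with f′(x) = 2x. Iterate:
  r_0 = 9 (mod 11)
  r_1 = 42 (mod 121)
  r_2 = 1010 (mod 1331)
  r_3 = 14320 (mod 14641)
Final: r_3 = 14320, and one checks f(r_3) ≡ 0 mod 11^4.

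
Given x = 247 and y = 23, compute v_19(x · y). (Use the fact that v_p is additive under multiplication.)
v_19(5681) = 1

v_p(x) = 1 (factor: 247 = 19^1 · 13); v_p(y) = 0 (factor: 23 = 19^0 · 23). Additivity: v_p(xy) = v_p(x) + v_p(y) = 1 + 0 = 1. (Direct check: xy = 5681 = 19^1 · (299).)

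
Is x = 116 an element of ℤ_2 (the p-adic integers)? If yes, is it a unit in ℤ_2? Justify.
x ∈ ℤ_2 but not a unit; v_2(x) = 2 > 0

ℤ_2 = {x ∈ ℚ_2 : v_2(x) ≥ 0} and ℤ_2^× = {x ∈ ℤ_2 : v_2(x) = 0}. Here v_2(116) = v_2(num) − v_2(den) = 2; compare against these criteria.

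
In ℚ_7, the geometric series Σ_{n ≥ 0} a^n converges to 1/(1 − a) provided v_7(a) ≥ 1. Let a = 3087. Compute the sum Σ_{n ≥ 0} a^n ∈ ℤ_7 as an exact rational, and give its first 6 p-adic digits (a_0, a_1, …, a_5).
Σ a^n = 1/(1 − a) = -1/3086;  first 6 digits = (1, 0, 0, 2, 1, 0)

v_7(a) = 3 ≥ 1, so the series converges in ℤ_7 to 1/(1 − a) = 1/(1 − 3087) = -1/3086. Expand this rational in ℤ_7: compute digits iteratively via d_i = x_i mod 7, x_{i+1} = (x_i − d_i)/7. The first 6 digits are (1, 0, 0, 2, 1, 0).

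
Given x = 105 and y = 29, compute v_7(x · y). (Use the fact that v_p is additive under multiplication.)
v_7(3045) = 1

v_p(x) = 1 (factor: 105 = 7^1 · 15); v_p(y) = 0 (factor: 29 = 7^0 · 29). Additivity: v_p(xy) = v_p(x) + v_p(y) = 1 + 0 = 1. (Direct check: xy = 3045 = 7^1 · (435).)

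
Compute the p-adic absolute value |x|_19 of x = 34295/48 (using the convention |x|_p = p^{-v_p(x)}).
|34295/48|_19 = 1/6859

Step 1 — compute v_19(x) by factoring powers of 19 out of the numerator and denominator: v_19(34295/48) = 3. Step 2 — apply |x|_p = p^{-v_p(x)} = 19^{-3} = 1/6859.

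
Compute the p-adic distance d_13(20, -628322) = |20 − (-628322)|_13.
d_13(20, -628322) = 1/28561

Step 1 — x − y = 20 − (-628322) = 628342. Step 2 — v_13(628342) = 4 (factor: 628342 = (13^4 · 22); the sign does not affect v_p). Step 3 — |x − y|_13 = 13^{-4} = 1/28561.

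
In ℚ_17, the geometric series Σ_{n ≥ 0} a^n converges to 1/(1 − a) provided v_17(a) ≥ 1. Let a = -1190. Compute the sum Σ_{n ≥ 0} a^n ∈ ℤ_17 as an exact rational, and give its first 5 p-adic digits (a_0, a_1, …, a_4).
Σ a^n = 1/(1 − a) = 1/1191;  first 5 digits = (1, 15, 16, 7, 1)

v_17(a) = 1 ≥ 1, so the series converges in ℤ_17 to 1/(1 − a) = 1/(1 − (-1190)) = 1/1191. Expand this rational in ℤ_17: compute digits iteratively via d_i = x_i mod 17, x_{i+1} = (x_i − d_i)/17. The first 5 digits are (1, 15, 16, 7, 1).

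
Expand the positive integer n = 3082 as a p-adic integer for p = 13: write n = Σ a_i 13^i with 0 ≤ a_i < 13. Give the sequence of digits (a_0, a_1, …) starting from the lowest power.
(a_0, a_1, …) = (1, 3, 5, 1)

Repeated division by 13 gives the digits low-to-high: 3082 = 1 + 3·13^1 + 5·13^2 + 1·13^3. Digit sequence: (1, 3, 5, 1).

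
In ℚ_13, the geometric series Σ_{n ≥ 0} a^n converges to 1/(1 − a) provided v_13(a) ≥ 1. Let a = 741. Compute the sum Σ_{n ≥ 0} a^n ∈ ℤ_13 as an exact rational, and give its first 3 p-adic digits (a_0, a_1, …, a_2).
Σ a^n = 1/(1 − a) = -1/740;  first 3 digits = (1, 5, 3)

v_13(a) = 1 ≥ 1, so the series converges in ℤ_13 to 1/(1 − a) = 1/(1 − 741) = -1/740. Expand this rational in ℤ_13: compute digits iteratively via d_i = x_i mod 13, x_{i+1} = (x_i − d_i)/13. The first 3 digits are (1, 5, 3).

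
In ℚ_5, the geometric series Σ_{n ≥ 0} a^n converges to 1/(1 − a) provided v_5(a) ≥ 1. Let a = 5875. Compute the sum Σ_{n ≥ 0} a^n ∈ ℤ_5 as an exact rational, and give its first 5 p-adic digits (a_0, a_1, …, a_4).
Σ a^n = 1/(1 − a) = -1/5874;  first 5 digits = (1, 0, 0, 2, 4)

v_5(a) = 3 ≥ 1, so the series converges in ℤ_5 to 1/(1 − a) = 1/(1 − 5875) = -1/5874. Expand this rational in ℤ_5: compute digits iteratively via d_i = x_i mod 5, x_{i+1} = (x_i − d_i)/5. The first 5 digits are (1, 0, 0, 2, 4).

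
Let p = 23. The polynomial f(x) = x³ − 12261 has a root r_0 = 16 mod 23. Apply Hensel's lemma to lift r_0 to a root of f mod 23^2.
r_1 = 453 (mod 529)

Hensel: r_{i+1} = r_i − f(r_i)/f′(r_i) mod 23^{i+2}, where f′(x) = 3x². Iterate:
  r_0 = 16 (mod 23)
  r_1 = 453 (mod 529)
Final: r = 453 with f(r) ≡ 0 mod 23^2.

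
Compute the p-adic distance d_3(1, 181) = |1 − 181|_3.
d_3(1, 181) = 1/9

Step 1 — x − y = 1 − 181 = -180. Step 2 — v_3(-180) = 2 (factor: -180 = −(3^2 · 20); the sign does not affect v_p). Step 3 — |x − y|_3 = 3^{-2} = 1/9.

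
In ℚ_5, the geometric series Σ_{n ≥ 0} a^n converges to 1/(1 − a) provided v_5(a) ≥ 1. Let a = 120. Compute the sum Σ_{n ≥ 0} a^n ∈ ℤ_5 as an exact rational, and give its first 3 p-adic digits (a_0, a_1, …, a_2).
Σ a^n = 1/(1 − a) = -1/119;  first 3 digits = (1, 4, 0)

v_5(a) = 1 ≥ 1, so the series converges in ℤ_5 to 1/(1 − a) = 1/(1 − 120) = -1/119. Expand this rational in ℤ_5: compute digits iteratively via d_i = x_i mod 5, x_{i+1} = (x_i − d_i)/5. The first 3 digits are (1, 4, 0).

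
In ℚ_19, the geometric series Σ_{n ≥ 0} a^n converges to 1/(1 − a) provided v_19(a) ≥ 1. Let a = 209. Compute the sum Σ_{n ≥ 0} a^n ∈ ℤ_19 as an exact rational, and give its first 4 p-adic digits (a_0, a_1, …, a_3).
Σ a^n = 1/(1 − a) = -1/208;  first 4 digits = (1, 11, 7, 7)

v_19(a) = 1 ≥ 1, so the series converges in ℤ_19 to 1/(1 − a) = 1/(1 − 209) = -1/208. Expand this rational in ℤ_19: compute digits iteratively via d_i = x_i mod 19, x_{i+1} = (x_i − d_i)/19. The first 4 digits are (1, 11, 7, 7).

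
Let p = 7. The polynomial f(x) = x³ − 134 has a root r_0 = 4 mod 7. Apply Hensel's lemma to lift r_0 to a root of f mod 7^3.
r_2 = 81 (mod 343)

Hensel: r_{i+1} = r_i − f(r_i)/f′(r_i) mod 7^{i+2}, where f′(x) = 3x². Iterate:
  r_0 = 4 (mod 7)
  r_1 = 32 (mod 49)
  r_2 = 81 (mod 343)
Final: r = 81 with f(r) ≡ 0 mod 7^3.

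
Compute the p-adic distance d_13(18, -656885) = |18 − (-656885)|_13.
d_13(18, -656885) = 1/28561

Step 1 — x − y = 18 − (-656885) = 656903. Step 2 — v_13(656903) = 4 (factor: 656903 = (13^4 · 23); the sign does not affect v_p). Step 3 — |x − y|_13 = 13^{-4} = 1/28561.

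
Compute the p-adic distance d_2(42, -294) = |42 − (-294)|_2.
d_2(42, -294) = 1/16

Step 1 — x − y = 42 − (-294) = 336. Step 2 — v_2(336) = 4 (factor: 336 = (2^4 · 21); the sign does not affect v_p). Step 3 — |x − y|_2 = 2^{-4} = 1/16.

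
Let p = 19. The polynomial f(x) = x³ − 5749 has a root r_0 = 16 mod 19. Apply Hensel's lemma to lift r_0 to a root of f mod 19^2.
r_1 = 358 (mod 361)

Hensel: r_{i+1} = r_i − f(r_i)/f′(r_i) mod 19^{i+2}, where f′(x) = 3x². Iterate:
  r_0 = 16 (mod 19)
  r_1 = 358 (mod 361)
Final: r = 358 with f(r) ≡ 0 mod 19^2.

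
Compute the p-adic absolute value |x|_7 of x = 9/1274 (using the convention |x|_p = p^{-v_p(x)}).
|9/1274|_7 = 49

Step 1 — compute v_7(x) by factoring powers of 7 out of the numerator and denominator: v_7(9/1274) = -2. Step 2 — apply |x|_p = p^{-v_p(x)} = 7^{2} = 49.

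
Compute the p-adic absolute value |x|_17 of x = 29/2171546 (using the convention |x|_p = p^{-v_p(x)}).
|29/2171546|_17 = 83521

Step 1 — compute v_17(x) by factoring powers of 17 out of the numerator and denominator: v_17(29/2171546) = -4. Step 2 — apply |x|_p = p^{-v_p(x)} = 17^{4} = 83521.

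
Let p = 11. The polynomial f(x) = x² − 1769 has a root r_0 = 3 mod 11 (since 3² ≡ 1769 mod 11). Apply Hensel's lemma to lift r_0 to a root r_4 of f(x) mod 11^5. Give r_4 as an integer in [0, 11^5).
r_4 = 20463 (mod 161051)

Hensel's recurrence: r_{i+1} = r_i − f(r_i)·(f′(r_i))^{-1} mod 11^{i+2}, with f′(x) = 2x. Iterate:
  r_0 = 3 (mod 11)
  r_1 = 14 (mod 121)
  r_2 = 498 (mod 1331)
  r_3 = 5822 (mod 14641)
  r_4 = 20463 (mod 161051)
Final: r_4 = 20463, and one checks f(r_4) ≡ 0 mod 11^5.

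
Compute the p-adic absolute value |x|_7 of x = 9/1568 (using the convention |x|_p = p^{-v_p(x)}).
|9/1568|_7 = 49

Step 1 — compute v_7(x) by factoring powers of 7 out of the numerator and denominator: v_7(9/1568) = -2. Step 2 — apply |x|_p = p^{-v_p(x)} = 7^{2} = 49.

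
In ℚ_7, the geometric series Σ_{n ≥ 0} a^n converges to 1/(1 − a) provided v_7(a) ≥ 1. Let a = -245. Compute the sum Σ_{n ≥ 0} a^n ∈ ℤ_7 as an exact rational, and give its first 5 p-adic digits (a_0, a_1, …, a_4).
Σ a^n = 1/(1 − a) = 1/246;  first 5 digits = (1, 0, 2, 6, 3)

v_7(a) = 2 ≥ 1, so the series converges in ℤ_7 to 1/(1 − a) = 1/(1 − (-245)) = 1/246. Expand this rational in ℤ_7: compute digits iteratively via d_i = x_i mod 7, x_{i+1} = (x_i − d_i)/7. The first 5 digits are (1, 0, 2, 6, 3).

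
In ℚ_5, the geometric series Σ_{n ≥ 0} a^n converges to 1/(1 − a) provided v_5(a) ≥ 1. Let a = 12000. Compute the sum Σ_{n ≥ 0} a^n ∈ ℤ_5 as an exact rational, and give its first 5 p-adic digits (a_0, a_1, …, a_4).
Σ a^n = 1/(1 − a) = -1/11999;  first 5 digits = (1, 0, 0, 1, 4)

v_5(a) = 3 ≥ 1, so the series converges in ℤ_5 to 1/(1 − a) = 1/(1 − 12000) = -1/11999. Expand this rational in ℤ_5: compute digits iteratively via d_i = x_i mod 5, x_{i+1} = (x_i − d_i)/5. The first 5 digits are (1, 0, 0, 1, 4).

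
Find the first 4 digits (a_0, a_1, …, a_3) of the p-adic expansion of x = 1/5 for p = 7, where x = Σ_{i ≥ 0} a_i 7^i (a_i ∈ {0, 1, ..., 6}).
(a_0, …, a_3) = (3, 1, 4, 5)

v_7(1/5) = 0 (numerator and denominator both coprime to 7), so x ∈ ℤ_7^×. Compute digits iteratively via a_i = x_i mod 7, x_{i+1} = (x_i − a_i)/7, with x_0 = x:
  x_0 = 1/5;  a_0 = 3;  x_1 = (x_0 − 3)/7 = -2/5
  x_1 = -2/5;  a_1 = 1;  x_2 = (x_1 − 1)/7 = -1/5
  x_2 = -1/5;  a_2 = 4;  x_3 = (x_2 − 4)/7 = -3/5
  x_3 = -3/5;  a_3 = 5;  x_4 = (x_3 − 5)/7 = -4/5
Digits: (3, 1, 4, 5).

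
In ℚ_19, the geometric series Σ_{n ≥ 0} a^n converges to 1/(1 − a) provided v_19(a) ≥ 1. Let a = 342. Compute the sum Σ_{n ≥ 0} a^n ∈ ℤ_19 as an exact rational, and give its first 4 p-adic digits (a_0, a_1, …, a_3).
Σ a^n = 1/(1 − a) = -1/341;  first 4 digits = (1, 18, 1, 16)

v_19(a) = 1 ≥ 1, so the series converges in ℤ_19 to 1/(1 − a) = 1/(1 − 342) = -1/341. Expand this rational in ℤ_19: compute digits iteratively via d_i = x_i mod 19, x_{i+1} = (x_i − d_i)/19. The first 4 digits are (1, 18, 1, 16).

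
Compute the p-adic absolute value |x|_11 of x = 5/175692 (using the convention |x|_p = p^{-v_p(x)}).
|5/175692|_11 = 14641

Step 1 — compute v_11(x) by factoring powers of 11 out of the numerator and denominator: v_11(5/175692) = -4. Step 2 — apply |x|_p = p^{-v_p(x)} = 11^{4} = 14641.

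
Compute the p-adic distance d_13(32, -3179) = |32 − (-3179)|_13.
d_13(32, -3179) = 1/169

Step 1 — x − y = 32 − (-3179) = 3211. Step 2 — v_13(3211) = 2 (factor: 3211 = (13^2 · 19); the sign does not affect v_p). Step 3 — |x − y|_13 = 13^{-2} = 1/169.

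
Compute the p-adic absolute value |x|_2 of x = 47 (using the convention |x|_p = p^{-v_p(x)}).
|47|_2 = 1

Step 1 — compute v_2(x) by factoring powers of 2 out of the numerator and denominator: v_2(47) = 0. Step 2 — apply |x|_p = p^{-v_p(x)} = 2^{0} = 1.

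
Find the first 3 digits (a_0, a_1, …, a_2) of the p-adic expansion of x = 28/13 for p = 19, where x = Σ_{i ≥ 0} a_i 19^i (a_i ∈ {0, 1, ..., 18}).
(a_0, …, a_2) = (8, 7, 4)

v_19(28/13) = 0 (numerator and denominator both coprime to 19), so x ∈ ℤ_19^×. Compute digits iteratively via a_i = x_i mod 19, x_{i+1} = (x_i − a_i)/19, with x_0 = x:
  x_0 = 28/13;  a_0 = 8;  x_1 = (x_0 − 8)/19 = -4/13
  x_1 = -4/13;  a_1 = 7;  x_2 = (x_1 − 7)/19 = -5/13
  x_2 = -5/13;  a_2 = 4;  x_3 = (x_2 − 4)/19 = -3/13
Digits: (8, 7, 4).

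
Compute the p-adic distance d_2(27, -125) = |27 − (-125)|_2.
d_2(27, -125) = 1/8

Step 1 — x − y = 27 − (-125) = 152. Step 2 — v_2(152) = 3 (factor: 152 = (2^3 · 19); the sign does not affect v_p). Step 3 — |x − y|_2 = 2^{-3} = 1/8.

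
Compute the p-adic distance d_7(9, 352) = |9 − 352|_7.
d_7(9, 352) = 1/343

Step 1 — x − y = 9 − 352 = -343. Step 2 — v_7(-343) = 3 (factor: -343 = −(7^3 · 1); the sign does not affect v_p). Step 3 — |x − y|_7 = 7^{-3} = 1/343.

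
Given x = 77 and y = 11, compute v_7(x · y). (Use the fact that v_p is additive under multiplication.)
v_7(847) = 1

v_p(x) = 1 (factor: 77 = 7^1 · 11); v_p(y) = 0 (factor: 11 = 7^0 · 11). Additivity: v_p(xy) = v_p(x) + v_p(y) = 1 + 0 = 1. (Direct check: xy = 847 = 7^1 · (121).)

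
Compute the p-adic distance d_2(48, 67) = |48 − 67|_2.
d_2(48, 67) = 1

Step 1 — x − y = 48 − 67 = -19. Step 2 — v_2(-19) = 0 (factor: -19 = −(2^0 · 19); the sign does not affect v_p). Step 3 — |x − y|_2 = 2^{0} = 1.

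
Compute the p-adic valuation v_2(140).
v_2(140) = 2

v_2(n) is the largest exponent k such that 2^k divides n. Factor out: 140 = 2^2 · 35. (Sign doesn't affect v_p.) So v_2(140) = 2.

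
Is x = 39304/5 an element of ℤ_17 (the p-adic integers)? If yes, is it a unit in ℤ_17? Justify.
x ∈ ℤ_17 but not a unit; v_17(x) = 3 > 0

ℤ_17 = {x ∈ ℚ_17 : v_17(x) ≥ 0} and ℤ_17^× = {x ∈ ℤ_17 : v_17(x) = 0}. Here v_17(39304/5) = v_17(num) − v_17(den) = 3; compare against these criteria.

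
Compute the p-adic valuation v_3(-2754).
v_3(-2754) = 4

v_3(n) is the largest exponent k such that 3^k divides n. Factor out: -2754 = -3^4 · 34. (Sign doesn't affect v_p.) So v_3(-2754) = 4.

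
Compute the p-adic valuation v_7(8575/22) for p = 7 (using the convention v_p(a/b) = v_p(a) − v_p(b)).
v_7(8575/22) = 3

Factor powers of 7 from the numerator and denominator of the reduced fraction: 8575 = 7^3 · 25 and 22 = 7^0 · 22. Apply v_p(a/b) = v_p(a) − v_p(b): v_7(8575/22) = 3 − 0 = 3.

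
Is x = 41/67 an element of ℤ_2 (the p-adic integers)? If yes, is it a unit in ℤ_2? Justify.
x ∈ ℤ_2^× (unit); v_2(x) = 0

ℤ_2 = {x ∈ ℚ_2 : v_2(x) ≥ 0} and ℤ_2^× = {x ∈ ℤ_2 : v_2(x) = 0}. Here v_2(41/67) = v_2(num) − v_2(den) = 0; compare against these criteria.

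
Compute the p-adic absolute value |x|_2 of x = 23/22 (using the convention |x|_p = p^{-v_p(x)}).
|23/22|_2 = 2

Step 1 — compute v_2(x) by factoring powers of 2 out of the numerator and denominator: v_2(23/22) = -1. Step 2 — apply |x|_p = p^{-v_p(x)} = 2^{1} = 2.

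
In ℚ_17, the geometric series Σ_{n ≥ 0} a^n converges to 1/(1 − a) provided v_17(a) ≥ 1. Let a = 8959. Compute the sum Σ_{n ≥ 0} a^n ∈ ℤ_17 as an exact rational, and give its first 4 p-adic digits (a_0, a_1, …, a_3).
Σ a^n = 1/(1 − a) = -1/8958;  first 4 digits = (1, 0, 14, 1)

v_17(a) = 2 ≥ 1, so the series converges in ℤ_17 to 1/(1 − a) = 1/(1 − 8959) = -1/8958. Expand this rational in ℤ_17: compute digits iteratively via d_i = x_i mod 17, x_{i+1} = (x_i − d_i)/17. The first 4 digits are (1, 0, 14, 1).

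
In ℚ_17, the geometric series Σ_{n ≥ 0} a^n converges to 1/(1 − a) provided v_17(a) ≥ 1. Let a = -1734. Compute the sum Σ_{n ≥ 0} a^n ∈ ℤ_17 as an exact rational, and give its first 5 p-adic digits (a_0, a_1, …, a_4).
Σ a^n = 1/(1 − a) = 1/1735;  first 5 digits = (1, 0, 11, 16, 1)

v_17(a) = 2 ≥ 1, so the series converges in ℤ_17 to 1/(1 − a) = 1/(1 − (-1734)) = 1/1735. Expand this rational in ℤ_17: compute digits iteratively via d_i = x_i mod 17, x_{i+1} = (x_i − d_i)/17. The first 5 digits are (1, 0, 11, 16, 1).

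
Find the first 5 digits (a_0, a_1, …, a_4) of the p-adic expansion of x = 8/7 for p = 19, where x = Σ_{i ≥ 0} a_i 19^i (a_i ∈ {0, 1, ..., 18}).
(a_0, …, a_4) = (12, 13, 2, 8, 5)

v_19(8/7) = 0 (numerator and denominator both coprime to 19), so x ∈ ℤ_19^×. Compute digits iteratively via a_i = x_i mod 19, x_{i+1} = (x_i − a_i)/19, with x_0 = x:
  x_0 = 8/7;  a_0 = 12;  x_1 = (x_0 − 12)/19 = -4/7
  x_1 = -4/7;  a_1 = 13;  x_2 = (x_1 − 13)/19 = -5/7
  x_2 = -5/7;  a_2 = 2;  x_3 = (x_2 − 2)/19 = -1/7
  x_3 = -1/7;  a_3 = 8;  x_4 = (x_3 − 8)/19 = -3/7
  x_4 = -3/7;  a_4 = 5;  x_5 = (x_4 − 5)/19 = -2/7
Digits: (12, 13, 2, 8, 5).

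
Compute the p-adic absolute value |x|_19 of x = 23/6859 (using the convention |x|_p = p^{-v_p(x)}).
|23/6859|_19 = 6859

Step 1 — compute v_19(x) by factoring powers of 19 out of the numerator and denominator: v_19(23/6859) = -3. Step 2 — apply |x|_p = p^{-v_p(x)} = 19^{3} = 6859.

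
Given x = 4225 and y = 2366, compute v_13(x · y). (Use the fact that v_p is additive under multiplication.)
v_13(9996350) = 4

v_p(x) = 2 (factor: 4225 = 13^2 · 25); v_p(y) = 2 (factor: 2366 = 13^2 · 14). Additivity: v_p(xy) = v_p(x) + v_p(y) = 2 + 2 = 4. (Direct check: xy = 9996350 = 13^4 · (350).)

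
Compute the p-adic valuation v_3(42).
v_3(42) = 1

v_3(n) is the largest exponent k such that 3^k divides n. Factor out: 42 = 3^1 · 14. (Sign doesn't affect v_p.) So v_3(42) = 1.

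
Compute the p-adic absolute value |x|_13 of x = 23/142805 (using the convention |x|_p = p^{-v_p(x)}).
|23/142805|_13 = 28561

Step 1 — compute v_13(x) by factoring powers of 13 out of the numerator and denominator: v_13(23/142805) = -4. Step 2 — apply |x|_p = p^{-v_p(x)} = 13^{4} = 28561.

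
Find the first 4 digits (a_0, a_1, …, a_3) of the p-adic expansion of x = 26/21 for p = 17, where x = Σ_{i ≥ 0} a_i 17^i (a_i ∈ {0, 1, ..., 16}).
(a_0, …, a_3) = (15, 0, 4, 3)

v_17(26/21) = 0 (numerator and denominator both coprime to 17), so x ∈ ℤ_17^×. Compute digits iteratively via a_i = x_i mod 17, x_{i+1} = (x_i − a_i)/17, with x_0 = x:
  x_0 = 26/21;  a_0 = 15;  x_1 = (x_0 − 15)/17 = -17/21
  x_1 = -17/21;  a_1 = 0;  x_2 = (x_1 − 0)/17 = -1/21
  x_2 = -1/21;  a_2 = 4;  x_3 = (x_2 − 4)/17 = -5/21
  x_3 = -5/21;  a_3 = 3;  x_4 = (x_3 − 3)/17 = -4/21
Digits: (15, 0, 4, 3).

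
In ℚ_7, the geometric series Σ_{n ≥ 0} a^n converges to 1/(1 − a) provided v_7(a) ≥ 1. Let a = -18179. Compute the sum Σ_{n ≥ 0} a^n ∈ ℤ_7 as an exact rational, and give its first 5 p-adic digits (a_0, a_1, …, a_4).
Σ a^n = 1/(1 − a) = 1/18180;  first 5 digits = (1, 0, 0, 3, 6)

v_7(a) = 3 ≥ 1, so the series converges in ℤ_7 to 1/(1 − a) = 1/(1 − (-18179)) = 1/18180. Expand this rational in ℤ_7: compute digits iteratively via d_i = x_i mod 7, x_{i+1} = (x_i − d_i)/7. The first 5 digits are (1, 0, 0, 3, 6).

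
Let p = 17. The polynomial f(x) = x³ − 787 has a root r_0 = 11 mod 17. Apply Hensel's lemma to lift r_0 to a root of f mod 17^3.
r_2 = 2136 (mod 4913)

Hensel: r_{i+1} = r_i − f(r_i)/f′(r_i) mod 17^{i+2}, where f′(x) = 3x². Iterate:
  r_0 = 11 (mod 17)
  r_1 = 113 (mod 289)
  r_2 = 2136 (mod 4913)
Final: r = 2136 with f(r) ≡ 0 mod 17^3.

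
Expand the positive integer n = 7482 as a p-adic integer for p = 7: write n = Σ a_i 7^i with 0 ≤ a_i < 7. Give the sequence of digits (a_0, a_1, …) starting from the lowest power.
(a_0, a_1, …) = (6, 4, 5, 0, 3)

Repeated division by 7 gives the digits low-to-high: 7482 = 6 + 4·7^1 + 5·7^2 + 3·7^4. Digit sequence: (6, 4, 5, 0, 3).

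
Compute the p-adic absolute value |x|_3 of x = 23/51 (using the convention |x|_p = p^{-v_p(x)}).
|23/51|_3 = 3

Step 1 — compute v_3(x) by factoring powers of 3 out of the numerator and denominator: v_3(23/51) = -1. Step 2 — apply |x|_p = p^{-v_p(x)} = 3^{1} = 3.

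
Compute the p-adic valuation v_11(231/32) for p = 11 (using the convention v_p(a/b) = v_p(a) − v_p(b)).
v_11(231/32) = 1

Factor powers of 11 from the numerator and denominator of the reduced fraction: 231 = 11^1 · 21 and 32 = 11^0 · 32. Apply v_p(a/b) = v_p(a) − v_p(b): v_11(231/32) = 1 − 0 = 1.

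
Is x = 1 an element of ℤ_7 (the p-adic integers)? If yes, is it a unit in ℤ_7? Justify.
x ∈ ℤ_7^× (unit); v_7(x) = 0

ℤ_7 = {x ∈ ℚ_7 : v_7(x) ≥ 0} and ℤ_7^× = {x ∈ ℤ_7 : v_7(x) = 0}. Here v_7(1) = v_7(num) − v_7(den) = 0; compare against these criteria.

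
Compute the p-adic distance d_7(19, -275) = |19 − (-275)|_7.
d_7(19, -275) = 1/49

Step 1 — x − y = 19 − (-275) = 294. Step 2 — v_7(294) = 2 (factor: 294 = (7^2 · 6); the sign does not affect v_p). Step 3 — |x − y|_7 = 7^{-2} = 1/49.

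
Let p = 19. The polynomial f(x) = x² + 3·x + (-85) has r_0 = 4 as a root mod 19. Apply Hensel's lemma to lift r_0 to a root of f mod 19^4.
r_3 = 110869 (mod 130321)

Hensel: r_{i+1} = r_i − f(r_i)·(f′(r_i))^{-1} mod 19^{i+2}, f′(x) = 2x + 3. Iterate:
  r_0 = 4 (mod 19)
  r_1 = 42 (mod 361)
  r_2 = 1125 (mod 6859)
  r_3 = 110869 (mod 130321)
Final: r = 110869 satisfies f(r) ≡ 0 mod 19^4.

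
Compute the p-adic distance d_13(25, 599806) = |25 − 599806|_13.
d_13(25, 599806) = 1/28561

Step 1 — x − y = 25 − 599806 = -599781. Step 2 — v_13(-599781) = 4 (factor: -599781 = −(13^4 · 21); the sign does not affect v_p). Step 3 — |x − y|_13 = 13^{-4} = 1/28561.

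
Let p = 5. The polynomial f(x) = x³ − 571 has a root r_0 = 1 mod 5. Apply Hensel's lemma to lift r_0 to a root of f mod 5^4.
r_3 = 341 (mod 625)

Hensel: r_{i+1} = r_i − f(r_i)/f′(r_i) mod 5^{i+2}, where f′(x) = 3x². Iterate:
  r_0 = 1 (mod 5)
  r_1 = 16 (mod 25)
  r_2 = 91 (mod 125)
  r_3 = 341 (mod 625)
Final: r = 341 with f(r) ≡ 0 mod 5^4.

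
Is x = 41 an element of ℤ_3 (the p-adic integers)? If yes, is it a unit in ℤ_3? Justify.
x ∈ ℤ_3^× (unit); v_3(x) = 0

ℤ_3 = {x ∈ ℚ_3 : v_3(x) ≥ 0} and ℤ_3^× = {x ∈ ℤ_3 : v_3(x) = 0}. Here v_3(41) = v_3(num) − v_3(den) = 0; compare against these criteria.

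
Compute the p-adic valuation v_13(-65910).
v_13(-65910) = 3

v_13(n) is the largest exponent k such that 13^k divides n. Factor out: -65910 = -13^3 · 30. (Sign doesn't affect v_p.) So v_13(-65910) = 3.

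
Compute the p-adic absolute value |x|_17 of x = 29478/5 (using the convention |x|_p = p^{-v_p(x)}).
|29478/5|_17 = 1/4913

Step 1 — compute v_17(x) by factoring powers of 17 out of the numerator and denominator: v_17(29478/5) = 3. Step 2 — apply |x|_p = p^{-v_p(x)} = 17^{-3} = 1/4913.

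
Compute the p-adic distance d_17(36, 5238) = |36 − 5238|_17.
d_17(36, 5238) = 1/289

Step 1 — x − y = 36 − 5238 = -5202. Step 2 — v_17(-5202) = 2 (factor: -5202 = −(17^2 · 18); the sign does not affect v_p). Step 3 — |x − y|_17 = 17^{-2} = 1/289.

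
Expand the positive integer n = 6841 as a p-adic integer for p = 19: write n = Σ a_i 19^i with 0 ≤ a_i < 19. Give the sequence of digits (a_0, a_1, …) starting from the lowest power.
(a_0, a_1, …) = (1, 18, 18)

Repeated division by 19 gives the digits low-to-high: 6841 = 1 + 18·19^1 + 18·19^2. Digit sequence: (1, 18, 18).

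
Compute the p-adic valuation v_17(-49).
v_17(-49) = 0

v_17(n) is the largest exponent k such that 17^k divides n. Factor out: -49 = -17^0 · 49. (Sign doesn't affect v_p.) So v_17(-49) = 0.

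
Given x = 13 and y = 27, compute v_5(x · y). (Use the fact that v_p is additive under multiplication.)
v_5(351) = 0

v_p(x) = 0 (factor: 13 = 5^0 · 13); v_p(y) = 0 (factor: 27 = 5^0 · 27). Additivity: v_p(xy) = v_p(x) + v_p(y) = 0 + 0 = 0. (Direct check: xy = 351 = 5^0 · (351).)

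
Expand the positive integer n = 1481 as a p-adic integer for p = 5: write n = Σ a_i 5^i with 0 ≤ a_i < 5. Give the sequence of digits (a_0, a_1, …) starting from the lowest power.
(a_0, a_1, …) = (1, 1, 4, 1, 2)

Repeated division by 5 gives the digits low-to-high: 1481 = 1 + 1·5^1 + 4·5^2 + 1·5^3 + 2·5^4. Digit sequence: (1, 1, 4, 1, 2).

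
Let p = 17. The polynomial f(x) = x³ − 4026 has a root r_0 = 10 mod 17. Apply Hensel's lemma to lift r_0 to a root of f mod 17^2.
r_1 = 180 (mod 289)

Hensel: r_{i+1} = r_i − f(r_i)/f′(r_i) mod 17^{i+2}, where f′(x) = 3x². Iterate:
  r_0 = 10 (mod 17)
  r_1 = 180 (mod 289)
Final: r = 180 with f(r) ≡ 0 mod 17^2.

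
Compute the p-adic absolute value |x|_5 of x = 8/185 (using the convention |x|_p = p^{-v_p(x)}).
|8/185|_5 = 5

Step 1 — compute v_5(x) by factoring powers of 5 out of the numerator and denominator: v_5(8/185) = -1. Step 2 — apply |x|_p = p^{-v_p(x)} = 5^{1} = 5.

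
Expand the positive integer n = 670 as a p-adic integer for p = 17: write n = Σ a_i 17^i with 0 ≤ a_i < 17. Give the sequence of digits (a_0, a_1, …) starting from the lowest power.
(a_0, a_1, …) = (7, 5, 2)

Repeated division by 17 gives the digits low-to-high: 670 = 7 + 5·17^1 + 2·17^2. Digit sequence: (7, 5, 2).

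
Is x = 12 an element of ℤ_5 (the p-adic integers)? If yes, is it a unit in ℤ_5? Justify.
x ∈ ℤ_5^× (unit); v_5(x) = 0

ℤ_5 = {x ∈ ℚ_5 : v_5(x) ≥ 0} and ℤ_5^× = {x ∈ ℤ_5 : v_5(x) = 0}. Here v_5(12) = v_5(num) − v_5(den) = 0; compare against these criteria.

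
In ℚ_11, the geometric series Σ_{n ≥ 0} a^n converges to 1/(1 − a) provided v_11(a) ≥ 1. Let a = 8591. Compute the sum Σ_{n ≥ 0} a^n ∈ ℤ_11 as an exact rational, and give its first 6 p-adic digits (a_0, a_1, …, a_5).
Σ a^n = 1/(1 − a) = -1/8590;  first 6 digits = (1, 0, 5, 6, 3, 7)

v_11(a) = 2 ≥ 1, so the series converges in ℤ_11 to 1/(1 − a) = 1/(1 − 8591) = -1/8590. Expand this rational in ℤ_11: compute digits iteratively via d_i = x_i mod 11, x_{i+1} = (x_i − d_i)/11. The first 6 digits are (1, 0, 5, 6, 3, 7).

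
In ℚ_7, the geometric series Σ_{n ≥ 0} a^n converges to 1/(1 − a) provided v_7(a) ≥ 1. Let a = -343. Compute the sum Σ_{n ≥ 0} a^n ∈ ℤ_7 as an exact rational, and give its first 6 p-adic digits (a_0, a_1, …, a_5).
Σ a^n = 1/(1 − a) = 1/344;  first 6 digits = (1, 0, 0, 6, 6, 6)

v_7(a) = 3 ≥ 1, so the series converges in ℤ_7 to 1/(1 − a) = 1/(1 − (-343)) = 1/344. Expand this rational in ℤ_7: compute digits iteratively via d_i = x_i mod 7, x_{i+1} = (x_i − d_i)/7. The first 6 digits are (1, 0, 0, 6, 6, 6).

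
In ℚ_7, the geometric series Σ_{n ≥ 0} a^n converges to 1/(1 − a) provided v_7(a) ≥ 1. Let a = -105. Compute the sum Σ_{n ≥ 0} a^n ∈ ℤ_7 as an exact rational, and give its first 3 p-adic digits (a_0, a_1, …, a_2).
Σ a^n = 1/(1 − a) = 1/106;  first 3 digits = (1, 6, 5)

v_7(a) = 1 ≥ 1, so the series converges in ℤ_7 to 1/(1 − a) = 1/(1 − (-105)) = 1/106. Expand this rational in ℤ_7: compute digits iteratively via d_i = x_i mod 7, x_{i+1} = (x_i − d_i)/7. The first 3 digits are (1, 6, 5).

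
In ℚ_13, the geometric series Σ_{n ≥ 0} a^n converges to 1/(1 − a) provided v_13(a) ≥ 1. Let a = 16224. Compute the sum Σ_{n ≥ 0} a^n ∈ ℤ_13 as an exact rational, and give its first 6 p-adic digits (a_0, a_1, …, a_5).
Σ a^n = 1/(1 − a) = -1/16223;  first 6 digits = (1, 0, 5, 7, 12, 6)

v_13(a) = 2 ≥ 1, so the series converges in ℤ_13 to 1/(1 − a) = 1/(1 − 16224) = -1/16223. Expand this rational in ℤ_13: compute digits iteratively via d_i = x_i mod 13, x_{i+1} = (x_i − d_i)/13. The first 6 digits are (1, 0, 5, 7, 12, 6).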